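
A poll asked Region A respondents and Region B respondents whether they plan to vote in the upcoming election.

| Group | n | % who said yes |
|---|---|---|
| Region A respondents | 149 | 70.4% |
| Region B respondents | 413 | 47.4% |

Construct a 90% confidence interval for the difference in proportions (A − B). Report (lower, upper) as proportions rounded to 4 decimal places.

(0.1564, 0.3036)

Each SE is √(p̂(1−p̂)/n): √(0.7040·0.2960/149) = 0.03740 and √(0.4740·0.5260/413) = 0.02457.
SE(p̂₁ − p̂₂) = √(SE₁² + SE₂²) = √(0.00139876 + 0.0006036849) = 0.04475, since the two samples are independent.
At 90% confidence z* = 1.645; margin = 1.645 × 0.04475 = 0.07361.
The difference is 0.7040 − 0.4740 = 0.2300, so the interval is 0.2300 ± 0.07361 = (0.1564, 0.3036).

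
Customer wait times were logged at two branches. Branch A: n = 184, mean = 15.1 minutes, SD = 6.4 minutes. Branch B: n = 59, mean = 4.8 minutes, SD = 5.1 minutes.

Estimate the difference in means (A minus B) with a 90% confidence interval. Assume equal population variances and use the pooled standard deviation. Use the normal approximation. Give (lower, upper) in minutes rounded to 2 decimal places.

s_p = √[((n₁−1)s₁² + (n₂−1)s₂²)/(n₁+n₂−2)] = √[(183·6.4² + 58·5.1²)/241] = 6.1125.
SE = 6.1125·√(1/184 + 1/59) = 0.9145.
With z* = 1.645, margin = 1.645 × 0.9145 = 1.5044.
x̄₁ − x̄₂ = 15.1 − 4.8 = 10.3000; interval 10.3000 ± 1.5044 = (8.80, 11.80).

(8.80, 11.80)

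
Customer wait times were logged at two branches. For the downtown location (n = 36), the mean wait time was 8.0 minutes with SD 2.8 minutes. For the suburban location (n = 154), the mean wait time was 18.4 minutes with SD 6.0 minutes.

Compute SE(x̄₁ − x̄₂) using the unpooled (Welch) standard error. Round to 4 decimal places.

Per-group SEs: s₁/√n₁ = 2.8/√36 = 0.4667, s₂/√n₂ = 6.0/√154 = 0.4835.
Unpooled SE of the difference: √(0.21780889 + 0.23377225) = 0.6720.

0.6720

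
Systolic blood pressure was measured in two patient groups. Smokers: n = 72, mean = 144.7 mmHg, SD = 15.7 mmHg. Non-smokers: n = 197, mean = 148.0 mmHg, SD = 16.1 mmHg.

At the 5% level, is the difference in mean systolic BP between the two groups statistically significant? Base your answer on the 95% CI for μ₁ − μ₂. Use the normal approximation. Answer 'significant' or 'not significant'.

not significant

Standard errors of each mean: 15.7/√72 = 1.8503 and 16.1/√197 = 1.1471.
SE(x̄₁ − x̄₂) = √(1.8503² + 1.1471²) = 2.1770 for independent samples with unequal variances.
With z* = 1.960, the margin is 1.960 × 2.1770 = 4.2669.
x̄₁ − x̄₂ = 144.7 − 148.0 = -3.3000; the interval is -3.3000 ± 4.2669 = (-7.5669, 0.9669).
The interval (-7.5669, 0.9669) contains 0, so the difference is not significant.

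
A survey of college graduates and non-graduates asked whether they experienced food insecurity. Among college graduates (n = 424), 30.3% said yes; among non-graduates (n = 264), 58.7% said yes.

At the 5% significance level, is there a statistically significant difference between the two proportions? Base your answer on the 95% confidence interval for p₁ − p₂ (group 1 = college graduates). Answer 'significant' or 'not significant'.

significant

Each SE is √(p̂(1−p̂)/n): √(0.3030·0.6970/424) = 0.02232 and √(0.5870·0.4130/264) = 0.03030.
SE(p̂₁ − p̂₂) = √(SE₁² + SE₂²) = √(0.0004981824 + 0.00091809) = 0.03763, since the two samples are independent.
At 95% confidence z* = 1.960; margin = 1.960 × 0.03763 = 0.07375.
The difference is 0.3030 − 0.5870 = -0.2840, so the interval is -0.2840 ± 0.07375 = (-0.35775, -0.21025).
The interval (-0.35775, -0.21025) does not contain 0, so the difference is significant.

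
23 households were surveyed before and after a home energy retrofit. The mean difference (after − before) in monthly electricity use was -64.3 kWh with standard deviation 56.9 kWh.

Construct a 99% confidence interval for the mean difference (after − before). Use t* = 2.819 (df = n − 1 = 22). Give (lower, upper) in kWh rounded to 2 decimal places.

This is a matched-pairs design, so SE = s_d/√n = 56.9/√23 = 11.8645.
Margin = 2.819 × 11.8645 = 33.4460; the interval is -64.3 ± 33.4460 = (-97.75, -30.85).

(-97.75, -30.85)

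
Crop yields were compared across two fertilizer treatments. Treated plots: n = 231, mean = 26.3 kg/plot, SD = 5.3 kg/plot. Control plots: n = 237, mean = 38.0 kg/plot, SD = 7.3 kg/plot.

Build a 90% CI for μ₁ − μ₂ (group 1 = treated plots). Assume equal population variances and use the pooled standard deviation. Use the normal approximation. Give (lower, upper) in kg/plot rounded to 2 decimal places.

(-12.67, -10.73)

Pooled variance s_p² = [230·5.3² + 236·7.3²] / (231+237−2) = 40.8522, so s_p = 6.3916.
SE_diff = s_p·√(1/n₁ + 1/n₂) = 6.3916·√(1/231 + 1/237) = 0.5910.
z* = 1.645; margin = 1.645 × 0.5910 = 0.9722.
Difference = 26.3 − 38.0 = -11.7000.
-11.7000 ± 0.9722 → (-12.67, -10.73).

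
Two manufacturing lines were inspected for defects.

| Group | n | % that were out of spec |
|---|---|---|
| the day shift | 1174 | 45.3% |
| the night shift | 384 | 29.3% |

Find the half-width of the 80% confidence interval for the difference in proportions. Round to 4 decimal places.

The two standard errors are √(0.4530×0.5470/1174) = 0.01453 and √(0.2930×0.7070/384) = 0.02323.
Because the samples are independent, SE_diff = √(0.01453² + 0.02323²) = 0.02740.
Using z* = 1.282 for 80%, ME = 1.282 × 0.02740 = 0.03513.

0.0351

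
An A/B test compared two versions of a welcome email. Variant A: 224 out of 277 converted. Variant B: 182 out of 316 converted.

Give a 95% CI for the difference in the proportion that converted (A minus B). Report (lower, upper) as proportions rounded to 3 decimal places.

First, p̂₁ = 224/277 = 0.8087; p̂₂ = 182/316 = 0.5759.
The two standard errors are √(0.8087×0.1913/277) = 0.02363 and √(0.5759×0.4241/316) = 0.02780.
Because the samples are independent, SE_diff = √(0.02363² + 0.02780²) = 0.03649.
Using z* = 1.960 for 95%, ME = 1.960 × 0.03649 = 0.07152.
p̂₁ − p̂₂ = 0.2328; interval 0.2328 ± 0.07152 gives (0.161, 0.304).

(0.161, 0.304)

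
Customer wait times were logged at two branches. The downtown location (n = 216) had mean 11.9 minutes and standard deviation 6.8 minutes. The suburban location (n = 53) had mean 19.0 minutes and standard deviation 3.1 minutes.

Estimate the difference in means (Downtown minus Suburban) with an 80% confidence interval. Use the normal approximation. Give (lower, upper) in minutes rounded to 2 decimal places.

(-7.91, -6.29)

Standard errors of each mean: 6.8/√216 = 0.4627 and 3.1/√53 = 0.4258.
SE(x̄₁ − x̄₂) = √(0.4627² + 0.4258²) = 0.6288 for independent samples with unequal variances.
With z* = 1.282, the margin is 1.282 × 0.6288 = 0.8061.
x̄₁ − x̄₂ = 11.9 − 19.0 = -7.1000; the interval is -7.1000 ± 0.8061 = (-7.91, -6.29).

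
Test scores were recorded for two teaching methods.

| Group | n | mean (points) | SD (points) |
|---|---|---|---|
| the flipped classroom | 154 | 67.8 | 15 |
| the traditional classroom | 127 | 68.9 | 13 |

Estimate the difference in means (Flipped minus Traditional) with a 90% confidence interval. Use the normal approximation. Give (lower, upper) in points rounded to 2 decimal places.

Standard errors of each mean: 15/√154 = 1.2087 and 13/√127 = 1.1536.
SE(x̄₁ − x̄₂) = √(1.2087² + 1.1536²) = 1.6709 for independent samples with unequal variances.
With z* = 1.645, the margin is 1.645 × 1.6709 = 2.7486.
x̄₁ − x̄₂ = 67.8 − 68.9 = -1.1000; the interval is -1.1000 ± 2.7486 = (-3.85, 1.65).

(-3.85, 1.65)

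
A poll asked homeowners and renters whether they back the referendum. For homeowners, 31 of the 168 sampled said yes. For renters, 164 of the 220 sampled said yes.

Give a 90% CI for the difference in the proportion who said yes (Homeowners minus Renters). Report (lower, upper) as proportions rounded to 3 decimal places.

(-0.630, -0.492)

p̂₁ = 31/168 = 0.1845 and p̂₂ = 164/220 = 0.7455.
SE₁ = √(p̂₁(1−p̂₁)/n₁) = √(0.1845·0.8155/168) = 0.02993; SE₂ = √(0.7455·0.2545/220) = 0.02937.
Independent samples: SE of the difference = √(SE₁² + SE₂²) = √(0.0008958049 + 0.0008625969) = 0.04193.
z* for 90% confidence is 1.645, so the margin of error is 1.645 × 0.04193 = 0.06897.
Point estimate p̂₁ − p̂₂ = 0.1845 − 0.7455 = -0.5610.
-0.5610 ± 0.06897 → (-0.630, -0.492).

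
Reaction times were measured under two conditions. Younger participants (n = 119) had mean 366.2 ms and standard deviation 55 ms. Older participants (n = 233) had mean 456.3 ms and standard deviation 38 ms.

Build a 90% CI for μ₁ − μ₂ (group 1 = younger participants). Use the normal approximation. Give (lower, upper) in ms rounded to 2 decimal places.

SE₁ = s₁/√n₁ = 55/√119 = 5.0418; SE₂ = 38/√233 = 2.4895.
Independent samples, unequal variances: SE_diff = √(SE₁² + SE₂²) = √(25.41974724 + 6.19761025) = 5.6229.
z* = 1.645, so margin of error = 1.645 × 5.6229 = 9.2497.
Difference in means = 366.2 − 456.3 = -90.1000.
-90.1000 ± 9.2497 → (-99.35, -80.85).

(-99.35, -80.85)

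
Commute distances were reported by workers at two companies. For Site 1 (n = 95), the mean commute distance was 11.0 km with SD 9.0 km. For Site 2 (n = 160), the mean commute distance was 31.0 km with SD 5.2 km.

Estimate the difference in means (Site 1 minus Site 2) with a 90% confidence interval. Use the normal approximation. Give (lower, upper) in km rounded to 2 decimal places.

(-21.66, -18.34)

Standard errors of each mean: 9.0/√95 = 0.9234 and 5.2/√160 = 0.4111.
SE(x̄₁ − x̄₂) = √(0.9234² + 0.4111²) = 1.0108 for independent samples with unequal variances.
With z* = 1.645, the margin is 1.645 × 1.0108 = 1.6628.
x̄₁ − x̄₂ = 11.0 − 31.0 = -20.0000; the interval is -20.0000 ± 1.6628 = (-21.66, -18.34).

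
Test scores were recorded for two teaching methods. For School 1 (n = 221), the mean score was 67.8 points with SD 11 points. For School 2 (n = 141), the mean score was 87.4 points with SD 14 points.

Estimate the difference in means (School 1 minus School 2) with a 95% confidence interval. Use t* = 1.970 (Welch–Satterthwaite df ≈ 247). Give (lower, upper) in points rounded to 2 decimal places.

SE₁ = s₁/√n₁ = 11/√221 = 0.7399; SE₂ = 14/√141 = 1.1790.
Independent samples, unequal variances: SE_diff = √(SE₁² + SE₂²) = √(0.54745201 + 1.390041) = 1.3919.
t* = 1.970, so margin of error = 1.970 × 1.3919 = 2.7420.
Difference in means = 67.8 − 87.4 = -19.6000.
-19.6000 ± 2.7420 → (-22.34, -16.86).

(-22.34, -16.86)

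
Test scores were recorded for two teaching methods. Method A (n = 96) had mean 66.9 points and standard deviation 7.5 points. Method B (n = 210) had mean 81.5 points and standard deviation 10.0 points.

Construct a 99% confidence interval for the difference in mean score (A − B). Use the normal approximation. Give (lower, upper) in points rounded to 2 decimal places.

(-17.25, -11.95)

SE₁ = s₁/√n₁ = 7.5/√96 = 0.7655; SE₂ = 10.0/√210 = 0.6901.
Independent samples, unequal variances: SE_diff = √(SE₁² + SE₂²) = √(0.58599025 + 0.47623801) = 1.0306.
z* = 2.576, so margin of error = 2.576 × 1.0306 = 2.6548.
Difference in means = 66.9 − 81.5 = -14.6000.
-14.6000 ± 2.6548 → (-17.25, -11.95).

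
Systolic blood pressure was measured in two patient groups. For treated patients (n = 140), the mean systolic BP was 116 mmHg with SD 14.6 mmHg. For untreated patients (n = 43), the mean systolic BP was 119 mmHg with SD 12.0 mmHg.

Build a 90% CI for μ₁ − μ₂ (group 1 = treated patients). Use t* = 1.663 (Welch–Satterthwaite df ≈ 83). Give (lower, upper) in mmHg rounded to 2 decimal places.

(-6.67, 0.67)

SE₁ = s₁/√n₁ = 14.6/√140 = 1.2339; SE₂ = 12.0/√43 = 1.8300.
Independent samples, unequal variances: SE_diff = √(SE₁² + SE₂²) = √(1.52250921 + 3.3489) = 2.2071.
t* = 1.663, so margin of error = 1.663 × 2.2071 = 3.6704.
Difference in means = 116 − 119 = -3.0000.
-3.0000 ± 3.6704 → (-6.67, 0.67).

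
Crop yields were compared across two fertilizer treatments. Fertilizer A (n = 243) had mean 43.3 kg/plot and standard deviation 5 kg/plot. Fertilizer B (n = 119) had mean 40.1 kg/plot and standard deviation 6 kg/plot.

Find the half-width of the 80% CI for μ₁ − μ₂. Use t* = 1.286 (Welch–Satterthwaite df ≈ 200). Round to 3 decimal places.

Per-group SEs: s₁/√n₁ = 5/√243 = 0.3208, s₂/√n₂ = 6/√119 = 0.5500.
Unpooled SE of the difference: √(0.10291264 + 0.3025) = 0.6367.
Margin of error = t* · SE = 1.286 × 0.6367 = 0.8188.

0.819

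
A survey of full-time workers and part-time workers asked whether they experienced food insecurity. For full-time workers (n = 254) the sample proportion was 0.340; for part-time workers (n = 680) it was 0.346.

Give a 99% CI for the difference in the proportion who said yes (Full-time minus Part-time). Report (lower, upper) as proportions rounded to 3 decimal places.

(-0.096, 0.084)

The two standard errors are √(0.3400×0.6600/254) = 0.02972 and √(0.3460×0.6540/680) = 0.01824.
Because the samples are independent, SE_diff = √(0.02972² + 0.01824²) = 0.03487.
Using z* = 2.576 for 99%, ME = 2.576 × 0.03487 = 0.08983.
p̂₁ − p̂₂ = -0.0060; interval -0.0060 ± 0.08983 gives (-0.096, 0.084).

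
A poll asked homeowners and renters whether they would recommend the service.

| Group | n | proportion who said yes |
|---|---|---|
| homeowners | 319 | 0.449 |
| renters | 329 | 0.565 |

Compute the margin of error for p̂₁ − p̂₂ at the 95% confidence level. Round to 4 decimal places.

0.0765

The two standard errors are √(0.4490×0.5510/319) = 0.02785 and √(0.5650×0.4350/329) = 0.02733.
Because the samples are independent, SE_diff = √(0.02785² + 0.02733²) = 0.03902.
Using z* = 1.960 for 95%, ME = 1.960 × 0.03902 = 0.07648.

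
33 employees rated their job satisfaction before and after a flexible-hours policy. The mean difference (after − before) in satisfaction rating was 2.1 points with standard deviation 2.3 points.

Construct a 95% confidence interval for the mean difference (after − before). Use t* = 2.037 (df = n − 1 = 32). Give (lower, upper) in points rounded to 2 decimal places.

Paired design: SE = s_d/√n = 2.3/√33 = 0.4004.
t* = 2.037; margin of error = 2.037 × 0.4004 = 0.8156.
2.1 ± 0.8156 → (1.28, 2.92).

(1.28, 2.92)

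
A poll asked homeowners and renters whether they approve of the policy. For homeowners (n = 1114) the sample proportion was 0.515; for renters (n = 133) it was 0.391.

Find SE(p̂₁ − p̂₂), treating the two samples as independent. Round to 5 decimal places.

SE₁ = √(p̂₁(1−p̂₁)/n₁) = √(0.5150·0.4850/1114) = 0.01497; SE₂ = √(0.3910·0.6090/133) = 0.04231.
Independent samples: SE of the difference = √(SE₁² + SE₂²) = √(0.0002241009 + 0.0017901361) = 0.04488.

0.04488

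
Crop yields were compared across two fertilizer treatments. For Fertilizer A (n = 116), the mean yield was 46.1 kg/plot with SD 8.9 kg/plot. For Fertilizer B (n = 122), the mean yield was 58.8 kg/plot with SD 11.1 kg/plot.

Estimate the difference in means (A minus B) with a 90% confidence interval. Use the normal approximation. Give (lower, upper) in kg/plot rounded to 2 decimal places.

(-14.84, -10.56)

SE₁ = s₁/√n₁ = 8.9/√116 = 0.8263; SE₂ = 11.1/√122 = 1.0049.
Independent samples, unequal variances: SE_diff = √(SE₁² + SE₂²) = √(0.68277169 + 1.00982401) = 1.3010.
z* = 1.645, so margin of error = 1.645 × 1.3010 = 2.1401.
Difference in means = 46.1 − 58.8 = -12.7000.
-12.7000 ± 2.1401 → (-14.84, -10.56).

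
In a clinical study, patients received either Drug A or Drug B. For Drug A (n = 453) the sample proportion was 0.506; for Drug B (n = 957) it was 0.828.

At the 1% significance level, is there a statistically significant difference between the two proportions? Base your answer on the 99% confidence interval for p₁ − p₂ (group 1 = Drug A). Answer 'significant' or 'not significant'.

Each SE is √(p̂(1−p̂)/n): √(0.5060·0.4940/453) = 0.02349 and √(0.8280·0.1720/957) = 0.01220.
SE(p̂₁ − p̂₂) = √(SE₁² + SE₂²) = √(0.0005517801 + 0.00014884) = 0.02647, since the two samples are independent.
At 99% confidence z* = 2.576; margin = 2.576 × 0.02647 = 0.06819.
The difference is 0.5060 − 0.8280 = -0.3220, so the interval is -0.3220 ± 0.06819 = (-0.39019, -0.25381).
The interval (-0.39019, -0.25381) does not contain 0, so the difference is significant.

significant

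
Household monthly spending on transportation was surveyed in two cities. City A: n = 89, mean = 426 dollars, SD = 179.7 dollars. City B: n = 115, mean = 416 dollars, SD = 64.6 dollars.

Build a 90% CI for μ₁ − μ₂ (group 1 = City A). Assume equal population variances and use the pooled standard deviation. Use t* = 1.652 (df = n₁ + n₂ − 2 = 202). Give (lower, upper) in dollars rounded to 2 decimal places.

Pooled variance s_p² = [88·179.7² + 114·64.6²] / (89+115−2) = 16422.9909, so s_p = 128.1522.
SE_diff = s_p·√(1/n₁ + 1/n₂) = 128.1522·√(1/89 + 1/115) = 18.0924.
t* = 1.652; margin = 1.652 × 18.0924 = 29.8886.
Difference = 426 − 416 = 10.0000.
10.0000 ± 29.8886 → (-19.89, 39.89).

(-19.89, 39.89)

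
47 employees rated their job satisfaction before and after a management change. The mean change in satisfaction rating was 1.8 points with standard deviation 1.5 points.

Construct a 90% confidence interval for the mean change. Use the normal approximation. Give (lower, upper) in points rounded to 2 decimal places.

Paired design: SE = s_d/√n = 1.5/√47 = 0.2188.
z* = 1.645; margin of error = 1.645 × 0.2188 = 0.3599.
1.8 ± 0.3599 → (1.44, 2.16).

(1.44, 2.16)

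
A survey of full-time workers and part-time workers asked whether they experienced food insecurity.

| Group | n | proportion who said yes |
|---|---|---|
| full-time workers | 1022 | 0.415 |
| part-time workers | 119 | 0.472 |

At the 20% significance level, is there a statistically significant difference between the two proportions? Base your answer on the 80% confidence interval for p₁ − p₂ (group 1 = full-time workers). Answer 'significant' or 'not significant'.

Each SE is √(p̂(1−p̂)/n): √(0.4150·0.5850/1022) = 0.01541 and √(0.4720·0.5280/119) = 0.04576.
SE(p̂₁ − p̂₂) = √(SE₁² + SE₂²) = √(0.0002374681 + 0.0020939776) = 0.04829, since the two samples are independent.
At 80% confidence z* = 1.282; margin = 1.282 × 0.04829 = 0.06191.
The difference is 0.4150 − 0.4720 = -0.0570, so the interval is -0.0570 ± 0.06191 = (-0.11891, 0.00491).
The interval (-0.11891, 0.00491) contains 0, so the difference is not significant.

not significant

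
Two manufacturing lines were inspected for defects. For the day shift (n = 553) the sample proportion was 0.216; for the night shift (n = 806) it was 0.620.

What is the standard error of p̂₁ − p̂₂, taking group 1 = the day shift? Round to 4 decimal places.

Each SE is √(p̂(1−p̂)/n): √(0.2160·0.7840/553) = 0.01750 and √(0.6200·0.3800/806) = 0.01710.
SE(p̂₁ − p̂₂) = √(SE₁² + SE₂²) = √(0.00030625 + 0.00029241) = 0.02447, since the two samples are independent.

0.0245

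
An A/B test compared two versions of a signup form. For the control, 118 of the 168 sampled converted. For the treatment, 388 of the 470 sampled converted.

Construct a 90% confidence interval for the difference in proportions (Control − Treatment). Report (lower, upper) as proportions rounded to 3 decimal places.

Sample proportions: 118/168 = 0.7024, 388/470 = 0.8255.
Each SE is √(p̂(1−p̂)/n): √(0.7024·0.2976/168) = 0.03527 and √(0.8255·0.1745/470) = 0.01751.
SE(p̂₁ − p̂₂) = √(SE₁² + SE₂²) = √(0.0012439729 + 0.0003066001) = 0.03938, since the two samples are independent.
At 90% confidence z* = 1.645; margin = 1.645 × 0.03938 = 0.06478.
The difference is 0.7024 − 0.8255 = -0.1231, so the interval is -0.1231 ± 0.06478 = (-0.188, -0.058).

(-0.188, -0.058)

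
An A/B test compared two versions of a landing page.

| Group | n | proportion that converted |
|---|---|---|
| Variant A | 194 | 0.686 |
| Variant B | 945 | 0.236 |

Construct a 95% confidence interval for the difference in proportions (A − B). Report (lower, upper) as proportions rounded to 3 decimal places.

(0.379, 0.521)

Each SE is √(p̂(1−p̂)/n): √(0.6860·0.3140/194) = 0.03332 and √(0.2360·0.7640/945) = 0.01381.
SE(p̂₁ − p̂₂) = √(SE₁² + SE₂²) = √(0.0011102224 + 0.0001907161) = 0.03607, since the two samples are independent.
At 95% confidence z* = 1.960; margin = 1.960 × 0.03607 = 0.07070.
The difference is 0.6860 − 0.2360 = 0.4500, so the interval is 0.4500 ± 0.07070 = (0.379, 0.521).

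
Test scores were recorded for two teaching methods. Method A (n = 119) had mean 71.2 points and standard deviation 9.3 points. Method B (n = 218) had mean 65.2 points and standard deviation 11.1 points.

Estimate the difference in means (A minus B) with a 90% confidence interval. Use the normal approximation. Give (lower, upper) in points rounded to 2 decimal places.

(4.13, 7.87)

Standard errors of each mean: 9.3/√119 = 0.8525 and 11.1/√218 = 0.7518.
SE(x̄₁ − x̄₂) = √(0.8525² + 0.7518²) = 1.1366 for independent samples with unequal variances.
With z* = 1.645, the margin is 1.645 × 1.1366 = 1.8697.
x̄₁ − x̄₂ = 71.2 − 65.2 = 6.0000; the interval is 6.0000 ± 1.8697 = (4.13, 7.87).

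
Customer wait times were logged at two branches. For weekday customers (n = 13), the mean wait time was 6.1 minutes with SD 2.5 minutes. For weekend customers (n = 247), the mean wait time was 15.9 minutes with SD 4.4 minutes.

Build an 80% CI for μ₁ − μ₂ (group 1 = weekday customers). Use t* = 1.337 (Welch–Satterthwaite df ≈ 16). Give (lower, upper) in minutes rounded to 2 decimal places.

Standard errors of each mean: 2.5/√13 = 0.6934 and 4.4/√247 = 0.2800.
SE(x̄₁ − x̄₂) = √(0.6934² + 0.2800²) = 0.7478 for independent samples with unequal variances.
With t* = 1.337, the margin is 1.337 × 0.7478 = 0.9998.
x̄₁ − x̄₂ = 6.1 − 15.9 = -9.8000; the interval is -9.8000 ± 0.9998 = (-10.80, -8.80).

(-10.80, -8.80)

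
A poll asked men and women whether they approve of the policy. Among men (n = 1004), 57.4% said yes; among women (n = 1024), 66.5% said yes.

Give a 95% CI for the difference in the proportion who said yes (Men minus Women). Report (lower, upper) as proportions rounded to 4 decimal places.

SE₁ = √(p̂₁(1−p̂₁)/n₁) = √(0.5740·0.4260/1004) = 0.01561; SE₂ = √(0.6650·0.3350/1024) = 0.01475.
Independent samples: SE of the difference = √(SE₁² + SE₂²) = √(0.0002436721 + 0.0002175625) = 0.02148.
z* for 95% confidence is 1.960, so the margin of error is 1.960 × 0.02148 = 0.04210.
Point estimate p̂₁ − p̂₂ = 0.5740 − 0.6650 = -0.0910.
-0.0910 ± 0.04210 → (-0.1331, -0.0489).

(-0.1331, -0.0489)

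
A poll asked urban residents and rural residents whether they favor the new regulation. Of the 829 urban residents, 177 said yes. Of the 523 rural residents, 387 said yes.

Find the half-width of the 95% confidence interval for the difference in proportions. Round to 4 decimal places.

0.0468

First, p̂₁ = 177/829 = 0.2135; p̂₂ = 387/523 = 0.7400.
The two standard errors are √(0.2135×0.7865/829) = 0.01423 and √(0.7400×0.2600/523) = 0.01918.
Because the samples are independent, SE_diff = √(0.01423² + 0.01918²) = 0.02388.
Using z* = 1.960 for 95%, ME = 1.960 × 0.02388 = 0.04680.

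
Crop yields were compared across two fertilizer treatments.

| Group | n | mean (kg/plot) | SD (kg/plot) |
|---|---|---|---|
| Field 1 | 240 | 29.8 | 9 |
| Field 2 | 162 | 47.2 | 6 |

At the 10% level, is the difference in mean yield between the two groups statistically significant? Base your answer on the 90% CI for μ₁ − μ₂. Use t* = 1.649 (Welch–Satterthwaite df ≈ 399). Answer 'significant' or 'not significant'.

significant

Standard errors of each mean: 9/√240 = 0.5809 and 6/√162 = 0.4714.
SE(x̄₁ − x̄₂) = √(0.5809² + 0.4714²) = 0.7481 for independent samples with unequal variances.
With t* = 1.649, the margin is 1.649 × 0.7481 = 1.2336.
x̄₁ − x̄₂ = 29.8 − 47.2 = -17.4000; the interval is -17.4000 ± 1.2336 = (-18.6336, -16.1664).
The interval (-18.6336, -16.1664) does not contain 0, so the difference is significant.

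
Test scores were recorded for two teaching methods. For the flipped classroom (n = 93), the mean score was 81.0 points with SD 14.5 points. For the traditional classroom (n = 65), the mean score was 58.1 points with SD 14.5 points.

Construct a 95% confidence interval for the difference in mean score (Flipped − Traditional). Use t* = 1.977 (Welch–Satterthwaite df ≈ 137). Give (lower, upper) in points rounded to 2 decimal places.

Per-group SEs: s₁/√n₁ = 14.5/√93 = 1.5036, s₂/√n₂ = 14.5/√65 = 1.7985.
Unpooled SE of the difference: √(2.26081296 + 3.23460225) = 2.3442.
Margin of error = t* · SE = 1.977 × 2.3442 = 4.6345.
x̄₁ − x̄₂ = 81.0 − 58.1 = 22.9000.
CI: 22.9000 ± 4.6345 = (18.27, 27.53).

(18.27, 27.53)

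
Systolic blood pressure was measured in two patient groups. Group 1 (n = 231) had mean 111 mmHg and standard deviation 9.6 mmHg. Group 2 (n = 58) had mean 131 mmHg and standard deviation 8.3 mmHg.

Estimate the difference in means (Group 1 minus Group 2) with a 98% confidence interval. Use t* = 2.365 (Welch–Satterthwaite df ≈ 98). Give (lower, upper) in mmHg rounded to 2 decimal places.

Per-group SEs: s₁/√n₁ = 9.6/√231 = 0.6316, s₂/√n₂ = 8.3/√58 = 1.0898.
Unpooled SE of the difference: √(0.39891856 + 1.18766404) = 1.2596.
Margin of error = t* · SE = 2.365 × 1.2596 = 2.9790.
x̄₁ − x̄₂ = 111 − 131 = -20.0000.
CI: -20.0000 ± 2.9790 = (-22.98, -17.02).

(-22.98, -17.02)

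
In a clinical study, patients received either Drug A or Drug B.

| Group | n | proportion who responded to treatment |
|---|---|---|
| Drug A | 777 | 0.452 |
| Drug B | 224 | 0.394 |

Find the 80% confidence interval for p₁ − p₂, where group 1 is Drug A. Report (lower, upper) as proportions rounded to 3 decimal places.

Each SE is √(p̂(1−p̂)/n): √(0.4520·0.5480/777) = 0.01785 and √(0.3940·0.6060/224) = 0.03265.
SE(p̂₁ − p̂₂) = √(SE₁² + SE₂²) = √(0.0003186225 + 0.0010660225) = 0.03721, since the two samples are independent.
At 80% confidence z* = 1.282; margin = 1.282 × 0.03721 = 0.04770.
The difference is 0.4520 − 0.3940 = 0.0580, so the interval is 0.0580 ± 0.04770 = (0.010, 0.106).

(0.010, 0.106)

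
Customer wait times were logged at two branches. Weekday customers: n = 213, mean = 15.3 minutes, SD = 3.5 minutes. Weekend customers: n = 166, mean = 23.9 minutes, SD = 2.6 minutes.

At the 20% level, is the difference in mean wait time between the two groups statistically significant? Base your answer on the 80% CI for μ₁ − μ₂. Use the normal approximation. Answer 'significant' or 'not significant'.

SE₁ = s₁/√n₁ = 3.5/√213 = 0.2398; SE₂ = 2.6/√166 = 0.2018.
Independent samples, unequal variances: SE_diff = √(SE₁² + SE₂²) = √(0.05750404 + 0.04072324) = 0.3134.
z* = 1.282, so margin of error = 1.282 × 0.3134 = 0.4018.
Difference in means = 15.3 − 23.9 = -8.6000.
-8.6000 ± 0.4018 → (-9.0018, -8.1982).
The interval (-9.0018, -8.1982) does not contain 0, so the difference is significant.

significant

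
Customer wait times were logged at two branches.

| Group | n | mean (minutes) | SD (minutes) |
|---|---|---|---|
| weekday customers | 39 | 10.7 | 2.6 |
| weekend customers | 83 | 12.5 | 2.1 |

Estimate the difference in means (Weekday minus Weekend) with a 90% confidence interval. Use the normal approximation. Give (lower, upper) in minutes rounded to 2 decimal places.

(-2.58, -1.02)

SE₁ = s₁/√n₁ = 2.6/√39 = 0.4163; SE₂ = 2.1/√83 = 0.2305.
Independent samples, unequal variances: SE_diff = √(SE₁² + SE₂²) = √(0.17330569 + 0.05313025) = 0.4759.
z* = 1.645, so margin of error = 1.645 × 0.4759 = 0.7829.
Difference in means = 10.7 − 12.5 = -1.8000.
-1.8000 ± 0.7829 → (-2.58, -1.02).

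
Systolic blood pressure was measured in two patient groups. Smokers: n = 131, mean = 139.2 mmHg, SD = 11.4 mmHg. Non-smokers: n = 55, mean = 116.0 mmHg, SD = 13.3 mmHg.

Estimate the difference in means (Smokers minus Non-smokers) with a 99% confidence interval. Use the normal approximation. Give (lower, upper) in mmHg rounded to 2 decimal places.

SE₁ = s₁/√n₁ = 11.4/√131 = 0.9960; SE₂ = 13.3/√55 = 1.7934.
Independent samples, unequal variances: SE_diff = √(SE₁² + SE₂²) = √(0.992016 + 3.21628356) = 2.0514.
z* = 2.576, so margin of error = 2.576 × 2.0514 = 5.2844.
Difference in means = 139.2 − 116.0 = 23.2000.
23.2000 ± 5.2844 → (17.92, 28.48).

(17.92, 28.48)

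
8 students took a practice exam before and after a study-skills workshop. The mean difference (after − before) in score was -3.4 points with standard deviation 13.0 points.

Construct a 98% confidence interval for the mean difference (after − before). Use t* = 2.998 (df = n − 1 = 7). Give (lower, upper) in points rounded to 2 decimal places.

(-17.18, 10.38)

Paired design: SE = s_d/√n = 13.0/√8 = 4.5962.
t* = 2.998; margin of error = 2.998 × 4.5962 = 13.7794.
-3.4 ± 13.7794 → (-17.18, 10.38).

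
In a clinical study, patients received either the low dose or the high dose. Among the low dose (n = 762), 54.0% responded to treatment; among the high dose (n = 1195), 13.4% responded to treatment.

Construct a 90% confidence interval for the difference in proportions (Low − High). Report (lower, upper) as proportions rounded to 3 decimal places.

Each SE is √(p̂(1−p̂)/n): √(0.5400·0.4600/762) = 0.01806 and √(0.1340·0.8660/1195) = 0.00985.
SE(p̂₁ − p̂₂) = √(SE₁² + SE₂²) = √(0.0003261636 + 0.0000970225) = 0.02057, since the two samples are independent.
At 90% confidence z* = 1.645; margin = 1.645 × 0.02057 = 0.03384.
The difference is 0.5400 − 0.1340 = 0.4060, so the interval is 0.4060 ± 0.03384 = (0.372, 0.440).

(0.372, 0.440)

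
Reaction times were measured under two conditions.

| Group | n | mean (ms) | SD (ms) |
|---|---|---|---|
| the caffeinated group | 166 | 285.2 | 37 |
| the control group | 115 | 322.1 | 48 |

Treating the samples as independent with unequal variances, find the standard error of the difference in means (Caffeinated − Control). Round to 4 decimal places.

Per-group SEs: s₁/√n₁ = 37/√166 = 2.8718, s₂/√n₂ = 48/√115 = 4.4760.
Unpooled SE of the difference: √(8.24723524 + 20.034576) = 5.3181.

5.3181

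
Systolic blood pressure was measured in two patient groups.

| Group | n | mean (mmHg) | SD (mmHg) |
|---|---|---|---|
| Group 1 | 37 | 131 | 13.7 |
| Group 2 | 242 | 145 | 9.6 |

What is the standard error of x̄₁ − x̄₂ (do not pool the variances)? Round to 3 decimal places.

SE₁ = s₁/√n₁ = 13.7/√37 = 2.2523; SE₂ = 9.6/√242 = 0.6171.
Independent samples, unequal variances: SE_diff = √(SE₁² + SE₂²) = √(5.07285529 + 0.38081241) = 2.3353.

2.335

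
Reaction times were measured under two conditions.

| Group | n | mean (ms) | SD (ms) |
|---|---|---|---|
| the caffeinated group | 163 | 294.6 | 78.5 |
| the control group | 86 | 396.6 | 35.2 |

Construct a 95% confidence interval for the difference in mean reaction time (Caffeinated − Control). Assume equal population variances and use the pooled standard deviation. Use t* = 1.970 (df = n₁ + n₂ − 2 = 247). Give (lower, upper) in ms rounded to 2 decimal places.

Pooled variance s_p² = [162·78.5² + 85·35.2²] / (163+86−2) = 4468.0279, so s_p = 66.8433.
SE_diff = s_p·√(1/n₁ + 1/n₂) = 66.8433·√(1/163 + 1/86) = 8.9087.
t* = 1.970; margin = 1.970 × 8.9087 = 17.5501.
Difference = 294.6 − 396.6 = -102.0000.
-102.0000 ± 17.5501 → (-119.55, -84.45).

(-119.55, -84.45)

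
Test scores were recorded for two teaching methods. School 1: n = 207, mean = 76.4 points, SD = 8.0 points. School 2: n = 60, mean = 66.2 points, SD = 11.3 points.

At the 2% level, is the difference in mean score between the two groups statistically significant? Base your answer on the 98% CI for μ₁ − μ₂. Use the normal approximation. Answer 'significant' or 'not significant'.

Standard errors of each mean: 8.0/√207 = 0.5560 and 11.3/√60 = 1.4588.
SE(x̄₁ − x̄₂) = √(0.5560² + 1.4588²) = 1.5612 for independent samples with unequal variances.
With z* = 2.326, the margin is 2.326 × 1.5612 = 3.6314.
x̄₁ − x̄₂ = 76.4 − 66.2 = 10.2000; the interval is 10.2000 ± 3.6314 = (6.5686, 13.8314).
The interval (6.5686, 13.8314) does not contain 0, so the difference is significant.

significant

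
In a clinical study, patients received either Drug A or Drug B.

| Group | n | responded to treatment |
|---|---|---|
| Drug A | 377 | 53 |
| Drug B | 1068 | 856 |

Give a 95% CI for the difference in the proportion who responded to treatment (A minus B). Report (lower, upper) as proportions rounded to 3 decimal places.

First, p̂₁ = 53/377 = 0.1406; p̂₂ = 856/1068 = 0.8015.
The two standard errors are √(0.1406×0.8594/377) = 0.01790 and √(0.8015×0.1985/1068) = 0.01221.
Because the samples are independent, SE_diff = √(0.01790² + 0.01221²) = 0.02167.
Using z* = 1.960 for 95%, ME = 1.960 × 0.02167 = 0.04247.
p̂₁ − p̂₂ = -0.6609; interval -0.6609 ± 0.04247 gives (-0.703, -0.618).

(-0.703, -0.618)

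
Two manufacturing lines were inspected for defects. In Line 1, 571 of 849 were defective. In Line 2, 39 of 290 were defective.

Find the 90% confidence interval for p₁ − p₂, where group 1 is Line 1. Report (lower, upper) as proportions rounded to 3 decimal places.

(0.496, 0.580)

p̂₁ = 571/849 = 0.6726 and p̂₂ = 39/290 = 0.1345.
SE₁ = √(p̂₁(1−p̂₁)/n₁) = √(0.6726·0.3274/849) = 0.01611; SE₂ = √(0.1345·0.8655/290) = 0.02004.
Independent samples: SE of the difference = √(SE₁² + SE₂²) = √(0.0002595321 + 0.0004016016) = 0.02571.
z* for 90% confidence is 1.645, so the margin of error is 1.645 × 0.02571 = 0.04229.
Point estimate p̂₁ − p̂₂ = 0.6726 − 0.1345 = 0.5381.
0.5381 ± 0.04229 → (0.496, 0.580).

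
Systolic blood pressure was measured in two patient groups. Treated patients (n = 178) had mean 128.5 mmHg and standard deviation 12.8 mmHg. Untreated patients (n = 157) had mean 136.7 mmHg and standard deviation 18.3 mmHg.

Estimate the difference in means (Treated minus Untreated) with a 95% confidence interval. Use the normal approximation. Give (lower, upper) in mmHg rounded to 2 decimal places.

(-11.62, -4.78)

Standard errors of each mean: 12.8/√178 = 0.9594 and 18.3/√157 = 1.4605.
SE(x̄₁ − x̄₂) = √(0.9594² + 1.4605²) = 1.7474 for independent samples with unequal variances.
With z* = 1.960, the margin is 1.960 × 1.7474 = 3.4249.
x̄₁ − x̄₂ = 128.5 − 136.7 = -8.2000; the interval is -8.2000 ± 3.4249 = (-11.62, -4.78).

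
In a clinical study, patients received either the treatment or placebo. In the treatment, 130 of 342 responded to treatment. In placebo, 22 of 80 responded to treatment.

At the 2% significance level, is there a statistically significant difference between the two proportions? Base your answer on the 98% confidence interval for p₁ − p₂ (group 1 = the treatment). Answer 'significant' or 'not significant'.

not significant

p̂₁ = 130/342 = 0.3801 and p̂₂ = 22/80 = 0.2750.
SE₁ = √(p̂₁(1−p̂₁)/n₁) = √(0.3801·0.6199/342) = 0.02625; SE₂ = √(0.2750·0.7250/80) = 0.04992.
Independent samples: SE of the difference = √(SE₁² + SE₂²) = √(0.0006890625 + 0.0024920064) = 0.05640.
z* for 98% confidence is 2.326, so the margin of error is 2.326 × 0.05640 = 0.13119.
Point estimate p̂₁ − p̂₂ = 0.3801 − 0.2750 = 0.1051.
0.1051 ± 0.13119 → (-0.02609, 0.23629).
The interval (-0.02609, 0.23629) contains 0, so the difference is not significant.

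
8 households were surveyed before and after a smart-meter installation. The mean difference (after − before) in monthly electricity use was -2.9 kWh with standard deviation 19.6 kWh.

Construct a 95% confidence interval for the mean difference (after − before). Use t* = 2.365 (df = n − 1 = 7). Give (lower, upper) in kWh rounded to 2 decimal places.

(-19.29, 13.49)

Paired design: SE = s_d/√n = 19.6/√8 = 6.9296.
t* = 2.365; margin of error = 2.365 × 6.9296 = 16.3885.
-2.9 ± 16.3885 → (-19.29, 13.49).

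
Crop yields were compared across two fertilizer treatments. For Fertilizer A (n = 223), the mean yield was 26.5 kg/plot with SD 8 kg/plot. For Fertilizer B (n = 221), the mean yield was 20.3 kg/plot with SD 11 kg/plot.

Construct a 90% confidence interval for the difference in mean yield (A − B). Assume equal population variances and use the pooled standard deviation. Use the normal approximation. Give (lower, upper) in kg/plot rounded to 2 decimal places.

(4.70, 7.70)

s_p = √[((n₁−1)s₁² + (n₂−1)s₂²)/(n₁+n₂−2)] = √[(222·8² + 220·11²)/442] = 9.6110.
SE = 9.6110·√(1/223 + 1/221) = 0.9122.
With z* = 1.645, margin = 1.645 × 0.9122 = 1.5006.
x̄₁ − x̄₂ = 26.5 − 20.3 = 6.2000; interval 6.2000 ± 1.5006 = (4.70, 7.70).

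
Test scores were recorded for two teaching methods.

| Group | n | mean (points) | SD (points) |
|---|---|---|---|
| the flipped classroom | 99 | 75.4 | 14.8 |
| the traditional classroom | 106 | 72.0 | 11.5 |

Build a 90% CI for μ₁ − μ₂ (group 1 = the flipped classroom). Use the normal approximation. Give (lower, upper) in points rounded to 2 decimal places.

SE₁ = s₁/√n₁ = 14.8/√99 = 1.4875; SE₂ = 11.5/√106 = 1.1170.
Independent samples, unequal variances: SE_diff = √(SE₁² + SE₂²) = √(2.21265625 + 1.247689) = 1.8602.
z* = 1.645, so margin of error = 1.645 × 1.8602 = 3.0600.
Difference in means = 75.4 − 72.0 = 3.4000.
3.4000 ± 3.0600 → (0.34, 6.46).

(0.34, 6.46)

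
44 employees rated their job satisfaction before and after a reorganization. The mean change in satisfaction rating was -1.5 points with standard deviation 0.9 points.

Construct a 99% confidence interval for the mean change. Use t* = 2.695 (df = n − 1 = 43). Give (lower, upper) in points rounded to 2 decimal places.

(-1.87, -1.13)

This is a matched-pairs design, so SE = s_d/√n = 0.9/√44 = 0.1357.
Margin = 2.695 × 0.1357 = 0.3657; the interval is -1.5 ± 0.3657 = (-1.87, -1.13).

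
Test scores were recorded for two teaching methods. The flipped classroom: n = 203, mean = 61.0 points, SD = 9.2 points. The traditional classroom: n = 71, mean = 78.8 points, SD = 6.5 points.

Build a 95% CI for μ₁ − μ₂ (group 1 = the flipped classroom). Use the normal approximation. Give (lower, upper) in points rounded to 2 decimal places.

SE₁ = s₁/√n₁ = 9.2/√203 = 0.6457; SE₂ = 6.5/√71 = 0.7714.
Independent samples, unequal variances: SE_diff = √(SE₁² + SE₂²) = √(0.41692849 + 0.59505796) = 1.0060.
z* = 1.960, so margin of error = 1.960 × 1.0060 = 1.9718.
Difference in means = 61.0 − 78.8 = -17.8000.
-17.8000 ± 1.9718 → (-19.77, -15.83).

(-19.77, -15.83)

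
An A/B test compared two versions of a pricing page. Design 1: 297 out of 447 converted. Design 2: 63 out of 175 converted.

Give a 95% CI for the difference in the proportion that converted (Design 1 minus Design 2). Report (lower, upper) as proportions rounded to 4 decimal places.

Sample proportions: 297/447 = 0.6644, 63/175 = 0.3600.
Each SE is √(p̂(1−p̂)/n): √(0.6644·0.3356/447) = 0.02233 and √(0.3600·0.6400/175) = 0.03628.
SE(p̂₁ − p̂₂) = √(SE₁² + SE₂²) = √(0.0004986289 + 0.0013162384) = 0.04260, since the two samples are independent.
At 95% confidence z* = 1.960; margin = 1.960 × 0.04260 = 0.08350.
The difference is 0.6644 − 0.3600 = 0.3044, so the interval is 0.3044 ± 0.08350 = (0.2209, 0.3879).

(0.2209, 0.3879)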